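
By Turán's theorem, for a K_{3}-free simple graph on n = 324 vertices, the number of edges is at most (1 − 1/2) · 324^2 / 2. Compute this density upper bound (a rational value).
Turán density bound = (1/2) · 324^2/2 = 26244

Turán's theorem: ex(n, K_{r+1}) is achieved by the complete r-partite Turán graph T(n, r) with parts as balanced as possible, and is at most (1 − 1/r) · n^2/2. For r = 2, n = 324: the density bound is (1/2) · 104976/2 = 26244. Since 2 ∣ 324, the Turán graph T(324, 2) has parts of equal size 162, and its edge count e(T(324, 2)) = 26244 attains the density bound exactly.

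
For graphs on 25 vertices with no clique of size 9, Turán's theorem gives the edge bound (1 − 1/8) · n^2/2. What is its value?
Turán density bound = (7/8) · 25^2/2 = 4375/16 ≈ 273.4375

Turán's theorem: ex(n, K_{r+1}) is achieved by the complete r-partite Turán graph T(n, r) with parts as balanced as possible, and is at most (1 − 1/r) · n^2/2. For r = 8, n = 25: the density bound is (7/8) · 625/2 = 4375/16 ≈ 273.4375. The integer-valued extremum is e(T(25, 8)) = 273, which is strictly less than the density bound 4375/16 since 8 ∤ 25 (the parts of T(25, 8) cannot all be equal).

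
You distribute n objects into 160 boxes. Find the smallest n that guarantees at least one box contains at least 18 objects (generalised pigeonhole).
n = (18 − 1)·160 + 1 = 2721

By the generalised pigeonhole principle, to guarantee some box contains ≥ r objects we need more than (r − 1) · k objects total. Threshold: n = (r − 1) · k + 1. With r = 18 and k = 160: n = 17 · 160 + 1 = 2720 + 1 = 2721. For n = 2720 = 17 · 160, we can put exactly 17 objects in every box, avoiding 18 in any single one — so 2721 is tight.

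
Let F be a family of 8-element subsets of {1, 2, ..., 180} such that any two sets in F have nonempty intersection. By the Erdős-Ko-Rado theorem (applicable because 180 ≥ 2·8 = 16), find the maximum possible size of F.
max |F| = C(179, 7) = 1037437234460

The Erdős-Ko-Rado theorem states: for n ≥ 2k, an intersecting family of k-subsets of an n-element set has size at most C(n − 1, k − 1), with equality for 'star' families {A ⊆ [n] : |A| = k, i ∈ A} (fix an element i). For n = 180, k = 8: C(179, 7) = 1037437234460.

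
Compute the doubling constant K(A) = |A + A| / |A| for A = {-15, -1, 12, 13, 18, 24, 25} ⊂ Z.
K = |A + A| / |A| = 24/7

Enumerate A + A = {a + b : a, b ∈ A}. With |A| = 7, there are |A|^2 = 49 ordered sum pairs; collecting distinct values, A + A = {-30, -16, -3, -2, 3, 9, 10, 11, 12, 17, 23, 24, 25, 26, 30, 31, 36, 37, 38, 42, 43, 48, 49, 50}, so |A + A| = 24. Thus K = 24/7. For comparison, the minimum possible |A + A| over all 7-element sets is 2·7 − 1 = 13 (so min K = 13/7), attained only by arithmetic progressions.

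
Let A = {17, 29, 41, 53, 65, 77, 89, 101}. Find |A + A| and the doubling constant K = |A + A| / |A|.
K = |A + A| / |A| = 15/8

Enumerate A + A = {a + b : a, b ∈ A}. With |A| = 8, there are |A|^2 = 64 ordered sum pairs; collecting distinct values, A + A = {34, 46, 58, 70, 82, 94, 106, 118, 130, 142, 154, 166, 178, 190, 202}, so |A + A| = 15. Thus K = 15/8. Here |A + A| = 2|A| − 1 = 15, the minimum possible — so K = 15/8 is minimal, which holds iff A is an arithmetic progression.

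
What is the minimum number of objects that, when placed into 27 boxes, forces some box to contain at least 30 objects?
n = (30 − 1)·27 + 1 = 784

By the generalised pigeonhole principle, to guarantee some box contains ≥ r objects we need more than (r − 1) · k objects total. Threshold: n = (r − 1) · k + 1. With r = 30 and k = 27: n = 29 · 27 + 1 = 783 + 1 = 784. For n = 783 = 29 · 27, we can put exactly 29 objects in every box, avoiding 30 in any single one — so 784 is tight.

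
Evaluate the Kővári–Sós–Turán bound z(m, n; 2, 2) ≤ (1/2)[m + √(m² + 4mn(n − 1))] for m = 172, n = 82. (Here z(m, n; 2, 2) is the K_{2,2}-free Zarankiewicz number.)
z(172, 82; 2, 2) ≤ (1/2)[172 + √(172² + 4·172·82·81)] = (1/2)[172 + √4599280] = 1158.2966

Kővári–Sós–Turán: let r_1, ..., r_172 be the row sums and z = Σ r_i the total number of 1s. Each pair of columns can share at most one row with both entries 1 (else a 2×2 all-ones block appears), so Σ_i C(r_i, 2) ≤ C(82, 2) = 3321. By convexity Σ_i C(r_i, 2) ≥ 172·C(z/172, 2) = z(z − 172)/(2·172), giving z² − 172z − 172·82·81 ≤ 0 and hence z ≤ (1/2)[172 + √(29584 + 4·1142424)] = (1/2)[172 + √4599280] ≈ (1/2)(172 + 2144.5932) = 1158.2966.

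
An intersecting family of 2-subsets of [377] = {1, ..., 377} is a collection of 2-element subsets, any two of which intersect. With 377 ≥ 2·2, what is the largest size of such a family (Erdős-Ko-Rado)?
max |F| = C(376, 1) = 376

The Erdős-Ko-Rado theorem states: for n ≥ 2k, an intersecting family of k-subsets of an n-element set has size at most C(n − 1, k − 1), with equality for 'star' families {A ⊆ [n] : |A| = k, i ∈ A} (fix an element i). For n = 377, k = 2: C(376, 1) = 376.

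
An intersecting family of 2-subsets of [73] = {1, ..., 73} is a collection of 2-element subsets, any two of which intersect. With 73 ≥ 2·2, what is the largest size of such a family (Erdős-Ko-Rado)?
max |F| = C(72, 1) = 72

Erdős-Ko-Rado (1961): when n ≥ 2k, max |F| = C(n−1, k−1). The bound is attained by the star {A : i ∈ A} for any fixed i ∈ [n]. Here C(73−1, 2−1) = C(72, 1) = 72.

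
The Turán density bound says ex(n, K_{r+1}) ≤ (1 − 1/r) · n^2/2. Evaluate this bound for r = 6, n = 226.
Turán density bound = (5/6) · 226^2/2 = 63845/3 ≈ 21281.6667

Turán's theorem: ex(n, K_{r+1}) is achieved by the complete r-partite Turán graph T(n, r) with parts as balanced as possible, and is at most (1 − 1/r) · n^2/2. For r = 6, n = 226: the density bound is (5/6) · 51076/2 = 63845/3 ≈ 21281.6667. The integer-valued extremum is e(T(226, 6)) = 21281, which is strictly less than the density bound 63845/3 since 6 ∤ 226 (the parts of T(226, 6) cannot all be equal).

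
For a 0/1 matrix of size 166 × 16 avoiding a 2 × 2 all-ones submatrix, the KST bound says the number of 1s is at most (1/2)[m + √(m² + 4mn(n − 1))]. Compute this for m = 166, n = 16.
z(166, 16; 2, 2) ≤ (1/2)[166 + √(166² + 4·166·16·15)] = (1/2)[166 + √186916] = 299.1689

Kővári–Sós–Turán: let r_1, ..., r_166 be the row sums and z = Σ r_i the total number of 1s. Each pair of columns can share at most one row with both entries 1 (else a 2×2 all-ones block appears), so Σ_i C(r_i, 2) ≤ C(16, 2) = 120. By convexity Σ_i C(r_i, 2) ≥ 166·C(z/166, 2) = z(z − 166)/(2·166), giving z² − 166z − 166·16·15 ≤ 0 and hence z ≤ (1/2)[166 + √(27556 + 4·39840)] = (1/2)[166 + √186916] ≈ (1/2)(166 + 432.3378) = 299.1689.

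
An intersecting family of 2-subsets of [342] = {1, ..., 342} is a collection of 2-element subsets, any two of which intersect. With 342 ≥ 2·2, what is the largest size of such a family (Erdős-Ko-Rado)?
max |F| = C(341, 1) = 341

The Erdős-Ko-Rado theorem states: for n ≥ 2k, an intersecting family of k-subsets of an n-element set has size at most C(n − 1, k − 1), with equality for 'star' families {A ⊆ [n] : |A| = k, i ∈ A} (fix an element i). For n = 342, k = 2: C(341, 1) = 341.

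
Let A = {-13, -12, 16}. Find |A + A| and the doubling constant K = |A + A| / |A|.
K = |A + A| / |A| = 6/3 = 2

Enumerate A + A = {a + b : a, b ∈ A}. With |A| = 3, there are |A|^2 = 9 ordered sum pairs; collecting distinct values, A + A = {-26, -25, -24, 3, 4, 32}, so |A + A| = 6. Thus K = 6/3 = 2. For comparison, the minimum possible |A + A| over all 3-element sets is 2·3 − 1 = 5 (so min K = 5/3), attained only by arithmetic progressions.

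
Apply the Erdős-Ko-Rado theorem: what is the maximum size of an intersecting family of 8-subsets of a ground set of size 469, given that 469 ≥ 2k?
max |F| = C(468, 7) = 932635653350544

Erdős-Ko-Rado (1961): when n ≥ 2k, max |F| = C(n−1, k−1). The bound is attained by the star {A : i ∈ A} for any fixed i ∈ [n]. Here C(469−1, 8−1) = C(468, 7) = 932635653350544.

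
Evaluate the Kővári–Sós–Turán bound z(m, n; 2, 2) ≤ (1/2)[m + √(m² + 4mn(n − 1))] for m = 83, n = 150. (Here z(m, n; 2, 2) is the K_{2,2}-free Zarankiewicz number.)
z(83, 150; 2, 2) ≤ (1/2)[83 + √(83² + 4·83·150·149)] = (1/2)[83 + √7427089] = 1404.1343

Kővári–Sós–Turán: let r_1, ..., r_83 be the row sums and z = Σ r_i the total number of 1s. Each pair of columns can share at most one row with both entries 1 (else a 2×2 all-ones block appears), so Σ_i C(r_i, 2) ≤ C(150, 2) = 11175. By convexity Σ_i C(r_i, 2) ≥ 83·C(z/83, 2) = z(z − 83)/(2·83), giving z² − 83z − 83·150·149 ≤ 0 and hence z ≤ (1/2)[83 + √(6889 + 4·1855050)] = (1/2)[83 + √7427089] ≈ (1/2)(83 + 2725.2686) = 1404.1343.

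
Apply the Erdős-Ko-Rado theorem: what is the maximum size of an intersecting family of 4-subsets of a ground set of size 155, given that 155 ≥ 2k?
max |F| = C(154, 3) = 596904

Erdős-Ko-Rado (1961): when n ≥ 2k, max |F| = C(n−1, k−1). The bound is attained by the star {A : i ∈ A} for any fixed i ∈ [n]. Here C(155−1, 4−1) = C(154, 3) = 596904.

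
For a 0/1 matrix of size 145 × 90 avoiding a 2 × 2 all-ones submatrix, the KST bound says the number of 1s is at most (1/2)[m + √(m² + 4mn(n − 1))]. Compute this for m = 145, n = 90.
z(145, 90; 2, 2) ≤ (1/2)[145 + √(145² + 4·145·90·89)] = (1/2)[145 + √4666825] = 1152.6418

Kővári–Sós–Turán: let r_1, ..., r_145 be the row sums and z = Σ r_i the total number of 1s. Each pair of columns can share at most one row with both entries 1 (else a 2×2 all-ones block appears), so Σ_i C(r_i, 2) ≤ C(90, 2) = 4005. By convexity Σ_i C(r_i, 2) ≥ 145·C(z/145, 2) = z(z − 145)/(2·145), giving z² − 145z − 145·90·89 ≤ 0 and hence z ≤ (1/2)[145 + √(21025 + 4·1161450)] = (1/2)[145 + √4666825] ≈ (1/2)(145 + 2160.2835) = 1152.6418.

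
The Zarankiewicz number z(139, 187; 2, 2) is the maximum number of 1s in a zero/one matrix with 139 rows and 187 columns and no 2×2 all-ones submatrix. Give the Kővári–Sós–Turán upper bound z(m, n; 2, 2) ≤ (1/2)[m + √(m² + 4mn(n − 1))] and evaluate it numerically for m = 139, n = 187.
z(139, 187; 2, 2) ≤ (1/2)[139 + √(139² + 4·139·187·186)] = (1/2)[139 + √19358113] = 2269.3928

Kővári–Sós–Turán: let r_1, ..., r_139 be the row sums and z = Σ r_i the total number of 1s. Each pair of columns can share at most one row with both entries 1 (else a 2×2 all-ones block appears), so Σ_i C(r_i, 2) ≤ C(187, 2) = 17391. By convexity Σ_i C(r_i, 2) ≥ 139·C(z/139, 2) = z(z − 139)/(2·139), giving z² − 139z − 139·187·186 ≤ 0 and hence z ≤ (1/2)[139 + √(19321 + 4·4834698)] = (1/2)[139 + √19358113] ≈ (1/2)(139 + 4399.7856) = 2269.3928.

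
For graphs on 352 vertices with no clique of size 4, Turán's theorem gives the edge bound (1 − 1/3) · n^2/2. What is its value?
Turán density bound = (2/3) · 352^2/2 = 123904/3 ≈ 41301.3333

Turán's theorem: ex(n, K_{r+1}) is achieved by the complete r-partite Turán graph T(n, r) with parts as balanced as possible, and is at most (1 − 1/r) · n^2/2. For r = 3, n = 352: the density bound is (2/3) · 123904/2 = 123904/3 ≈ 41301.3333. The integer-valued extremum is e(T(352, 3)) = 41301, which is strictly less than the density bound 123904/3 since 3 ∤ 352 (the parts of T(352, 3) cannot all be equal).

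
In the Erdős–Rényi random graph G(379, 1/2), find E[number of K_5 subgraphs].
E[# K_5] = C(379, 5) · (1/2)^C(5, 2) = 63461484450 / 2^10 = 31730742225/512 ≈ 61974105.908203

For each 5-subset S of vertices (there are C(379, 5) = 63461484450 such S), let X_S = 1 if S induces a K_5 (all C(5, 2) = 10 edges present). Then P(X_S = 1) = (1/2)^10 = 1/1024. By linearity of expectation, E[# K_5] = C(379, 5) · (1/2)^10 = 63461484450 / 1024 = 31730742225/512 ≈ 61974105.908203.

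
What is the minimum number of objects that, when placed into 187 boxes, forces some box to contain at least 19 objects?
n = (19 − 1)·187 + 1 = 3367

By the generalised pigeonhole principle, to guarantee some box contains ≥ r objects we need more than (r − 1) · k objects total. Threshold: n = (r − 1) · k + 1. With r = 19 and k = 187: n = 18 · 187 + 1 = 3366 + 1 = 3367. For n = 3366 = 18 · 187, we can put exactly 18 objects in every box, avoiding 19 in any single one — so 3367 is tight.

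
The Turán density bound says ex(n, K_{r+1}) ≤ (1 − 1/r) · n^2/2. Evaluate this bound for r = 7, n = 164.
Turán density bound = (6/7) · 164^2/2 = 80688/7 ≈ 11526.8571

Turán's theorem: ex(n, K_{r+1}) is achieved by the complete r-partite Turán graph T(n, r) with parts as balanced as possible, and is at most (1 − 1/r) · n^2/2. For r = 7, n = 164: the density bound is (6/7) · 26896/2 = 80688/7 ≈ 11526.8571. The integer-valued extremum is e(T(164, 7)) = 11526, which is strictly less than the density bound 80688/7 since 7 ∤ 164 (the parts of T(164, 7) cannot all be equal).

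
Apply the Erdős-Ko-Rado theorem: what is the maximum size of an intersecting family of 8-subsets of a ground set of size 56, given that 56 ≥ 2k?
max |F| = C(55, 7) = 202927725

Erdős-Ko-Rado (1961): when n ≥ 2k, max |F| = C(n−1, k−1). The bound is attained by the star {A : i ∈ A} for any fixed i ∈ [n]. Here C(56−1, 8−1) = C(55, 7) = 202927725.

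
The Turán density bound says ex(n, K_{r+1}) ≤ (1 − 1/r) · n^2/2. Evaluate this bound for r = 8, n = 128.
Turán density bound = (7/8) · 128^2/2 = 7168

Turán's theorem: ex(n, K_{r+1}) is achieved by the complete r-partite Turán graph T(n, r) with parts as balanced as possible, and is at most (1 − 1/r) · n^2/2. For r = 8, n = 128: the density bound is (7/8) · 16384/2 = 7168. Since 8 ∣ 128, the Turán graph T(128, 8) has parts of equal size 16, and its edge count e(T(128, 8)) = 7168 attains the density bound exactly.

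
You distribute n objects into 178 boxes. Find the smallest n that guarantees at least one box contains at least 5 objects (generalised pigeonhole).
n = (5 − 1)·178 + 1 = 713

By the generalised pigeonhole principle, to guarantee some box contains ≥ r objects we need more than (r − 1) · k objects total. Threshold: n = (r − 1) · k + 1. With r = 5 and k = 178: n = 4 · 178 + 1 = 712 + 1 = 713. For n = 712 = 4 · 178, we can put exactly 4 objects in every box, avoiding 5 in any single one — so 713 is tight.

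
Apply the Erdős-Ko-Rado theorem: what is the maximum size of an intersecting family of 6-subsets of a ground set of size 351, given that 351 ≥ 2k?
max |F| = C(350, 5) = 42530162570

The Erdős-Ko-Rado theorem states: for n ≥ 2k, an intersecting family of k-subsets of an n-element set has size at most C(n − 1, k − 1), with equality for 'star' families {A ⊆ [n] : |A| = k, i ∈ A} (fix an element i). For n = 351, k = 6: C(350, 5) = 42530162570.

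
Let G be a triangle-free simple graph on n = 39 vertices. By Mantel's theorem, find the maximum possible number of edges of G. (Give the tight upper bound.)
ex(39, K_3) = ⌊39^2/4⌋ = 380

Mantel (1907): a triangle-free graph on n vertices has at most ⌊n^2/4⌋ edges, with equality for the complete bipartite graph K_{⌊n/2⌋, ⌈n/2⌉}. For n = 39: ⌊39^2/4⌋ = ⌊1521/4⌋ = 380. The extremal graph is K_{19, 20}, which has 19·20 = 380 edges.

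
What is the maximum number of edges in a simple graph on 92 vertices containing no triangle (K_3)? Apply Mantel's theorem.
ex(92, K_3) = ⌊92^2/4⌋ = 2116

Mantel (1907): a triangle-free graph on n vertices has at most ⌊n^2/4⌋ edges, with equality for the complete bipartite graph K_{⌊n/2⌋, ⌈n/2⌉}. For n = 92: ⌊92^2/4⌋ = ⌊8464/4⌋ = 2116. The extremal graph is K_{46, 46}, which has 46·46 = 2116 edges.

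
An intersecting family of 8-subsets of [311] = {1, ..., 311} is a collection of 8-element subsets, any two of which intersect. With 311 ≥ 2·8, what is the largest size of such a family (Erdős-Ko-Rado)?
max |F| = C(310, 7) = 50988657595920

Erdős-Ko-Rado (1961): when n ≥ 2k, max |F| = C(n−1, k−1). The bound is attained by the star {A : i ∈ A} for any fixed i ∈ [n]. Here C(311−1, 8−1) = C(310, 7) = 50988657595920.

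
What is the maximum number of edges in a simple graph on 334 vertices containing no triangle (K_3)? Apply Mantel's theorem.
ex(334, K_3) = ⌊334^2/4⌋ = 27889

Mantel (1907): a triangle-free graph on n vertices has at most ⌊n^2/4⌋ edges, with equality for the complete bipartite graph K_{⌊n/2⌋, ⌈n/2⌉}. For n = 334: ⌊334^2/4⌋ = ⌊111556/4⌋ = 27889. The extremal graph is K_{167, 167}, which has 167·167 = 27889 edges.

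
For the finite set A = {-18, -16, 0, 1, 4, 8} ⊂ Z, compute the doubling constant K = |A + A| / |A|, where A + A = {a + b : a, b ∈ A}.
K = |A + A| / |A| = 20/6 = 10/3

Enumerate A + A = {a + b : a, b ∈ A}. With |A| = 6, there are |A|^2 = 36 ordered sum pairs; collecting distinct values, A + A = {-36, -34, -32, -18, -17, -16, -15, -14, -12, -10, -8, 0, 1, 2, 4, 5, 8, 9, 12, 16}, so |A + A| = 20. Thus K = 20/6 = 10/3. For comparison, the minimum possible |A + A| over all 6-element sets is 2·6 − 1 = 11 (so min K = 11/6), attained only by arithmetic progressions.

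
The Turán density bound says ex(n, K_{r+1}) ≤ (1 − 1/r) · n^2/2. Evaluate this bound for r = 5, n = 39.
Turán density bound = (4/5) · 39^2/2 = 3042/5 ≈ 608.4

Turán's theorem: ex(n, K_{r+1}) is achieved by the complete r-partite Turán graph T(n, r) with parts as balanced as possible, and is at most (1 − 1/r) · n^2/2. For r = 5, n = 39: the density bound is (4/5) · 1521/2 = 3042/5 ≈ 608.4. The integer-valued extremum is e(T(39, 5)) = 608, which is strictly less than the density bound 3042/5 since 5 ∤ 39 (the parts of T(39, 5) cannot all be equal).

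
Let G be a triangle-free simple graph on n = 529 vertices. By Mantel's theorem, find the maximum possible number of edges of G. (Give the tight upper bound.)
ex(529, K_3) = ⌊529^2/4⌋ = 69960

Mantel (1907): a triangle-free graph on n vertices has at most ⌊n^2/4⌋ edges, with equality for the complete bipartite graph K_{⌊n/2⌋, ⌈n/2⌉}. For n = 529: ⌊529^2/4⌋ = ⌊279841/4⌋ = 69960. The extremal graph is K_{264, 265}, which has 264·265 = 69960 edges.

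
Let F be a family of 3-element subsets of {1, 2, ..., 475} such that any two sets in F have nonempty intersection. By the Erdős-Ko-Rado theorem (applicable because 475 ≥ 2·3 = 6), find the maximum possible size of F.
max |F| = C(474, 2) = 112101

The Erdős-Ko-Rado theorem states: for n ≥ 2k, an intersecting family of k-subsets of an n-element set has size at most C(n − 1, k − 1), with equality for 'star' families {A ⊆ [n] : |A| = k, i ∈ A} (fix an element i). For n = 475, k = 3: C(474, 2) = 112101.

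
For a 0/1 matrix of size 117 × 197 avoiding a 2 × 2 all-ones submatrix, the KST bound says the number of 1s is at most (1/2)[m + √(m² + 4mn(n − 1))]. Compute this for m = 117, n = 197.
z(117, 197; 2, 2) ≤ (1/2)[117 + √(117² + 4·117·197·196)] = (1/2)[117 + √18084105] = 2184.7705

Kővári–Sós–Turán: let r_1, ..., r_117 be the row sums and z = Σ r_i the total number of 1s. Each pair of columns can share at most one row with both entries 1 (else a 2×2 all-ones block appears), so Σ_i C(r_i, 2) ≤ C(197, 2) = 19306. By convexity Σ_i C(r_i, 2) ≥ 117·C(z/117, 2) = z(z − 117)/(2·117), giving z² − 117z − 117·197·196 ≤ 0 and hence z ≤ (1/2)[117 + √(13689 + 4·4517604)] = (1/2)[117 + √18084105] ≈ (1/2)(117 + 4252.541) = 2184.7705.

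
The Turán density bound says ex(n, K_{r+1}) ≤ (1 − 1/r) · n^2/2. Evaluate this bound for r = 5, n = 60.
Turán density bound = (4/5) · 60^2/2 = 1440

Turán's theorem: ex(n, K_{r+1}) is achieved by the complete r-partite Turán graph T(n, r) with parts as balanced as possible, and is at most (1 − 1/r) · n^2/2. For r = 5, n = 60: the density bound is (4/5) · 3600/2 = 1440. Since 5 ∣ 60, the Turán graph T(60, 5) has parts of equal size 12, and its edge count e(T(60, 5)) = 1440 attains the density bound exactly.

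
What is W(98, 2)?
W(98, 2) = 98 + 1 = 99

A 2-term AP is any pair of integers, so a monochromatic 2-AP exists iff some colour is used at least twice. With 98 colours, the colouring i ↦ i on {1, ..., 98} uses each colour once, avoiding any monochromatic pair, so W(98, 2) > 98. For {1, ..., 99}, pigeonhole forces two integers of the same colour, which form a monochromatic 2-AP. Hence W(98, 2) = 99.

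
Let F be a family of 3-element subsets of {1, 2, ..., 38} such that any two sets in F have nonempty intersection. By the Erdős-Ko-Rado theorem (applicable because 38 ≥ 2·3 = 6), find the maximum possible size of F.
max |F| = C(37, 2) = 666

Erdős-Ko-Rado (1961): when n ≥ 2k, max |F| = C(n−1, k−1). The bound is attained by the star {A : i ∈ A} for any fixed i ∈ [n]. Here C(38−1, 3−1) = C(37, 2) = 666.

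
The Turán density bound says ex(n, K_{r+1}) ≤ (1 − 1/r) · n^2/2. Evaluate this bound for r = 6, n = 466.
Turán density bound = (5/6) · 466^2/2 = 271445/3 ≈ 90481.6667

Turán's theorem: ex(n, K_{r+1}) is achieved by the complete r-partite Turán graph T(n, r) with parts as balanced as possible, and is at most (1 − 1/r) · n^2/2. For r = 6, n = 466: the density bound is (5/6) · 217156/2 = 271445/3 ≈ 90481.6667. The integer-valued extremum is e(T(466, 6)) = 90481, which is strictly less than the density bound 271445/3 since 6 ∤ 466 (the parts of T(466, 6) cannot all be equal).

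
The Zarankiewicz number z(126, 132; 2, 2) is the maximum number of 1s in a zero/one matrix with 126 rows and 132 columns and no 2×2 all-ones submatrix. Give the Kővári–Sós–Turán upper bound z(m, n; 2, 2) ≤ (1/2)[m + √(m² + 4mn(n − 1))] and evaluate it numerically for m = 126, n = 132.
z(126, 132; 2, 2) ≤ (1/2)[126 + √(126² + 4·126·132·131)] = (1/2)[126 + √8731044] = 1540.417

Kővári–Sós–Turán: let r_1, ..., r_126 be the row sums and z = Σ r_i the total number of 1s. Each pair of columns can share at most one row with both entries 1 (else a 2×2 all-ones block appears), so Σ_i C(r_i, 2) ≤ C(132, 2) = 8646. By convexity Σ_i C(r_i, 2) ≥ 126·C(z/126, 2) = z(z − 126)/(2·126), giving z² − 126z − 126·132·131 ≤ 0 and hence z ≤ (1/2)[126 + √(15876 + 4·2178792)] = (1/2)[126 + √8731044] ≈ (1/2)(126 + 2954.834) = 1540.417.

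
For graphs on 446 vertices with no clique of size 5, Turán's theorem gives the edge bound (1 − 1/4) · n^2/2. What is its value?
Turán density bound = (3/4) · 446^2/2 = 149187/2 ≈ 74593.5

Turán's theorem: ex(n, K_{r+1}) is achieved by the complete r-partite Turán graph T(n, r) with parts as balanced as possible, and is at most (1 − 1/r) · n^2/2. For r = 4, n = 446: the density bound is (3/4) · 198916/2 = 149187/2 ≈ 74593.5. The integer-valued extremum is e(T(446, 4)) = 74593, which is strictly less than the density bound 149187/2 since 4 ∤ 446 (the parts of T(446, 4) cannot all be equal).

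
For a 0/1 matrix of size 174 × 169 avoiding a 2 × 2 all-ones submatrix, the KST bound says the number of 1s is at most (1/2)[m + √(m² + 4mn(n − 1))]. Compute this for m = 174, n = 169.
z(174, 169; 2, 2) ≤ (1/2)[174 + √(174² + 4·174·169·168)] = (1/2)[174 + √19791108] = 2311.3599

Kővári–Sós–Turán: let r_1, ..., r_174 be the row sums and z = Σ r_i the total number of 1s. Each pair of columns can share at most one row with both entries 1 (else a 2×2 all-ones block appears), so Σ_i C(r_i, 2) ≤ C(169, 2) = 14196. By convexity Σ_i C(r_i, 2) ≥ 174·C(z/174, 2) = z(z − 174)/(2·174), giving z² − 174z − 174·169·168 ≤ 0 and hence z ≤ (1/2)[174 + √(30276 + 4·4940208)] = (1/2)[174 + √19791108] ≈ (1/2)(174 + 4448.7198) = 2311.3599.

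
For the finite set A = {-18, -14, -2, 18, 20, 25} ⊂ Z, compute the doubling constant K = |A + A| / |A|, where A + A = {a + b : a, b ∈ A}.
K = |A + A| / |A| = 21/6 = 7/2

Enumerate A + A = {a + b : a, b ∈ A}. With |A| = 6, there are |A|^2 = 36 ordered sum pairs; collecting distinct values, A + A = {-36, -32, -28, -20, -16, -4, 0, 2, 4, 6, 7, 11, 16, 18, 23, 36, 38, 40, 43, 45, 50}, so |A + A| = 21. Thus K = 21/6 = 7/2. For comparison, the minimum possible |A + A| over all 6-element sets is 2·6 − 1 = 11 (so min K = 11/6), attained only by arithmetic progressions.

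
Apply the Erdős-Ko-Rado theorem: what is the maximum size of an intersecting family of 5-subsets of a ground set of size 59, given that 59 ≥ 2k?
max |F| = C(58, 4) = 424270

The Erdős-Ko-Rado theorem states: for n ≥ 2k, an intersecting family of k-subsets of an n-element set has size at most C(n − 1, k − 1), with equality for 'star' families {A ⊆ [n] : |A| = k, i ∈ A} (fix an element i). For n = 59, k = 5: C(58, 4) = 424270.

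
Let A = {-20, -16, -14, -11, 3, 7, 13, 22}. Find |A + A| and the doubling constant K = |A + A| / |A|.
K = |A + A| / |A| = 32/8 = 4

Enumerate A + A = {a + b : a, b ∈ A}. With |A| = 8, there are |A|^2 = 64 ordered sum pairs; collecting distinct values, A + A = {-40, -36, -34, -32, -31, -30, -28, -27, -25, -22, -17, -13, -11, -9, -8, -7, -4, -3, -1, 2, 6, 8, 10, 11, 14, 16, 20, 25, 26, 29, 35, 44}, so |A + A| = 32. Thus K = 32/8 = 4. For comparison, the minimum possible |A + A| over all 8-element sets is 2·8 − 1 = 15 (so min K = 15/8), attained only by arithmetic progressions.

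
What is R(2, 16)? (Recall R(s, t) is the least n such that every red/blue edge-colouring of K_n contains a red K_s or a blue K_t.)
R(2, 16) = 16

R(2, k) = k for all k ≥ 2: in a 2-colouring of K_k, either some edge is red (a red K_2) or all edges are blue (a blue K_k). And K_{15} coloured all-blue has no blue K_16, so R(2, 16) > 15. Hence R(2, 16) = 16.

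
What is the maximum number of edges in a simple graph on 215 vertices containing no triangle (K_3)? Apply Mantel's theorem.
ex(215, K_3) = ⌊215^2/4⌋ = 11556

Mantel (1907): a triangle-free graph on n vertices has at most ⌊n^2/4⌋ edges, with equality for the complete bipartite graph K_{⌊n/2⌋, ⌈n/2⌉}. For n = 215: ⌊215^2/4⌋ = ⌊46225/4⌋ = 11556. The extremal graph is K_{107, 108}, which has 107·108 = 11556 edges.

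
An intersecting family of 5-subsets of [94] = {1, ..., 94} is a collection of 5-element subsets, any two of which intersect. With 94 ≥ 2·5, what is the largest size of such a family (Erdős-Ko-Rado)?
max |F| = C(93, 4) = 2919735

The Erdős-Ko-Rado theorem states: for n ≥ 2k, an intersecting family of k-subsets of an n-element set has size at most C(n − 1, k − 1), with equality for 'star' families {A ⊆ [n] : |A| = k, i ∈ A} (fix an element i). For n = 94, k = 5: C(93, 4) = 2919735.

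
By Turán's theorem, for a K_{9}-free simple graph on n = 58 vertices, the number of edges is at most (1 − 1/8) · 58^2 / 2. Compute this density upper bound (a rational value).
Turán density bound = (7/8) · 58^2/2 = 5887/4 ≈ 1471.75

Turán's theorem: ex(n, K_{r+1}) is achieved by the complete r-partite Turán graph T(n, r) with parts as balanced as possible, and is at most (1 − 1/r) · n^2/2. For r = 8, n = 58: the density bound is (7/8) · 3364/2 = 5887/4 ≈ 1471.75. The integer-valued extremum is e(T(58, 8)) = 1471, which is strictly less than the density bound 5887/4 since 8 ∤ 58 (the parts of T(58, 8) cannot all be equal).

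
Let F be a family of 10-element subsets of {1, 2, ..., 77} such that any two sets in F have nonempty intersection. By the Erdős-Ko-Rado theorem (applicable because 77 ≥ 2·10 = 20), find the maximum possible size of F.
max |F| = C(76, 9) = 142466675900

The Erdős-Ko-Rado theorem states: for n ≥ 2k, an intersecting family of k-subsets of an n-element set has size at most C(n − 1, k − 1), with equality for 'star' families {A ⊆ [n] : |A| = k, i ∈ A} (fix an element i). For n = 77, k = 10: C(76, 9) = 142466675900.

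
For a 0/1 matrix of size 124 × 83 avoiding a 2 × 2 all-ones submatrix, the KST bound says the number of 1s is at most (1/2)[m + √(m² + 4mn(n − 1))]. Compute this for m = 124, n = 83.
z(124, 83; 2, 2) ≤ (1/2)[124 + √(124² + 4·124·83·82)] = (1/2)[124 + √3391152] = 982.754

Kővári–Sós–Turán: let r_1, ..., r_124 be the row sums and z = Σ r_i the total number of 1s. Each pair of columns can share at most one row with both entries 1 (else a 2×2 all-ones block appears), so Σ_i C(r_i, 2) ≤ C(83, 2) = 3403. By convexity Σ_i C(r_i, 2) ≥ 124·C(z/124, 2) = z(z − 124)/(2·124), giving z² − 124z − 124·83·82 ≤ 0 and hence z ≤ (1/2)[124 + √(15376 + 4·843944)] = (1/2)[124 + √3391152] ≈ (1/2)(124 + 1841.5081) = 982.754.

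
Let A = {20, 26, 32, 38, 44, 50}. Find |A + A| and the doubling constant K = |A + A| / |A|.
K = |A + A| / |A| = 11/6

Enumerate A + A = {a + b : a, b ∈ A}. With |A| = 6, there are |A|^2 = 36 ordered sum pairs; collecting distinct values, A + A = {40, 46, 52, 58, 64, 70, 76, 82, 88, 94, 100}, so |A + A| = 11. Thus K = 11/6. Here |A + A| = 2|A| − 1 = 11, the minimum possible — so K = 11/6 is minimal, which holds iff A is an arithmetic progression.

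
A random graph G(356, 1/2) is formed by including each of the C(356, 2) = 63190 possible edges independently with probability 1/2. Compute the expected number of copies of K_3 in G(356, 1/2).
E[# K_3] = C(356, 3) · (1/2)^C(3, 2) = 7456420 / 2^3 = 1864105/2 = 932052.5

For each 3-subset S of vertices (there are C(356, 3) = 7456420 such S), let X_S = 1 if S induces a K_3 (all C(3, 2) = 3 edges present). Then P(X_S = 1) = (1/2)^3 = 1/8. By linearity of expectation, E[# K_3] = C(356, 3) · (1/2)^3 = 7456420 / 8 = 1864105/2 = 932052.5.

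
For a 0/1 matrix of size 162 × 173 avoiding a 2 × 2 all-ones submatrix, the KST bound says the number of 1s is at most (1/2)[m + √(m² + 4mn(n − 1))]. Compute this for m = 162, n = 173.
z(162, 173; 2, 2) ≤ (1/2)[162 + √(162² + 4·162·173·172)] = (1/2)[162 + √19308132] = 2278.051

Kővári–Sós–Turán: let r_1, ..., r_162 be the row sums and z = Σ r_i the total number of 1s. Each pair of columns can share at most one row with both entries 1 (else a 2×2 all-ones block appears), so Σ_i C(r_i, 2) ≤ C(173, 2) = 14878. By convexity Σ_i C(r_i, 2) ≥ 162·C(z/162, 2) = z(z − 162)/(2·162), giving z² − 162z − 162·173·172 ≤ 0 and hence z ≤ (1/2)[162 + √(26244 + 4·4820472)] = (1/2)[162 + √19308132] ≈ (1/2)(162 + 4394.102) = 2278.051.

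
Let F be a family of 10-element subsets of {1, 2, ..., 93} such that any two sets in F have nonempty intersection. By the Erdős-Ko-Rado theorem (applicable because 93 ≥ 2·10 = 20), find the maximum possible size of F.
max |F| = C(92, 9) = 868754947060

Erdős-Ko-Rado (1961): when n ≥ 2k, max |F| = C(n−1, k−1). The bound is attained by the star {A : i ∈ A} for any fixed i ∈ [n]. Here C(93−1, 10−1) = C(92, 9) = 868754947060.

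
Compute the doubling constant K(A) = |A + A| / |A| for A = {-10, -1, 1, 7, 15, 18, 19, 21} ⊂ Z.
K = |A + A| / |A| = 31/8

Enumerate A + A = {a + b : a, b ∈ A}. With |A| = 8, there are |A|^2 = 64 ordered sum pairs; collecting distinct values, A + A = {-20, -11, -9, -3, -2, 0, 2, 5, 6, 8, 9, 11, 14, 16, 17, 18, 19, 20, 22, 25, 26, 28, 30, 33, 34, 36, 37, 38, 39, 40, 42}, so |A + A| = 31. Thus K = 31/8. For comparison, the minimum possible |A + A| over all 8-element sets is 2·8 − 1 = 15 (so min K = 15/8), attained only by arithmetic progressions.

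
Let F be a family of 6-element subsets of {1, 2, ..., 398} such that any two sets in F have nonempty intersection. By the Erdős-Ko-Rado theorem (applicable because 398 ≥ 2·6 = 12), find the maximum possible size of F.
max |F| = C(397, 5) = 80129109159

Erdős-Ko-Rado (1961): when n ≥ 2k, max |F| = C(n−1, k−1). The bound is attained by the star {A : i ∈ A} for any fixed i ∈ [n]. Here C(398−1, 6−1) = C(397, 5) = 80129109159.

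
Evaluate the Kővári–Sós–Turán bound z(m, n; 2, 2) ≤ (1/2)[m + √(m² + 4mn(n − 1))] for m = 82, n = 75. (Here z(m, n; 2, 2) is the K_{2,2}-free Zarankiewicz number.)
z(82, 75; 2, 2) ≤ (1/2)[82 + √(82² + 4·82·75·74)] = (1/2)[82 + √1827124] = 716.8558

Kővári–Sós–Turán: let r_1, ..., r_82 be the row sums and z = Σ r_i the total number of 1s. Each pair of columns can share at most one row with both entries 1 (else a 2×2 all-ones block appears), so Σ_i C(r_i, 2) ≤ C(75, 2) = 2775. By convexity Σ_i C(r_i, 2) ≥ 82·C(z/82, 2) = z(z − 82)/(2·82), giving z² − 82z − 82·75·74 ≤ 0 and hence z ≤ (1/2)[82 + √(6724 + 4·455100)] = (1/2)[82 + √1827124] ≈ (1/2)(82 + 1351.7115) = 716.8558.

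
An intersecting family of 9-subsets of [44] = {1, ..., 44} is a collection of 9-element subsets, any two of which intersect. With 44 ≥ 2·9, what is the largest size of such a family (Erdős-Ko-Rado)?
max |F| = C(43, 8) = 145008513

Erdős-Ko-Rado (1961): when n ≥ 2k, max |F| = C(n−1, k−1). The bound is attained by the star {A : i ∈ A} for any fixed i ∈ [n]. Here C(44−1, 9−1) = C(43, 8) = 145008513.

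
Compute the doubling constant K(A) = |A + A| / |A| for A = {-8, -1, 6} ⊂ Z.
K = |A + A| / |A| = 5/3

Enumerate A + A = {a + b : a, b ∈ A}. With |A| = 3, there are |A|^2 = 9 ordered sum pairs; collecting distinct values, A + A = {-16, -9, -2, 5, 12}, so |A + A| = 5. Thus K = 5/3. Here |A + A| = 2|A| − 1 = 5, the minimum possible — so K = 5/3 is minimal, which holds iff A is an arithmetic progression.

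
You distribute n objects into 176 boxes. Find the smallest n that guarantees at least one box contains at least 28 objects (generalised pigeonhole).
n = (28 − 1)·176 + 1 = 4753

By the generalised pigeonhole principle, to guarantee some box contains ≥ r objects we need more than (r − 1) · k objects total. Threshold: n = (r − 1) · k + 1. With r = 28 and k = 176: n = 27 · 176 + 1 = 4752 + 1 = 4753. For n = 4752 = 27 · 176, we can put exactly 27 objects in every box, avoiding 28 in any single one — so 4753 is tight.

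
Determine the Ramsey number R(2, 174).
R(2, 174) = 174

R(2, k) = k for all k ≥ 2: in a 2-colouring of K_k, either some edge is red (a red K_2) or all edges are blue (a blue K_k). And K_{173} coloured all-blue has no blue K_174, so R(2, 174) > 173. Hence R(2, 174) = 174.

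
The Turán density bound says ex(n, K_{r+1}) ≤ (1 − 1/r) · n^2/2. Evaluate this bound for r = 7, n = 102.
Turán density bound = (6/7) · 102^2/2 = 31212/7 ≈ 4458.8571

Turán's theorem: ex(n, K_{r+1}) is achieved by the complete r-partite Turán graph T(n, r) with parts as balanced as possible, and is at most (1 − 1/r) · n^2/2. For r = 7, n = 102: the density bound is (6/7) · 10404/2 = 31212/7 ≈ 4458.8571. The integer-valued extremum is e(T(102, 7)) = 4458, which is strictly less than the density bound 31212/7 since 7 ∤ 102 (the parts of T(102, 7) cannot all be equal).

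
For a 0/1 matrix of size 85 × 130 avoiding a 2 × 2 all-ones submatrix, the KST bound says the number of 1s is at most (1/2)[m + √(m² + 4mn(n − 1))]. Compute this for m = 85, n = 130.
z(85, 130; 2, 2) ≤ (1/2)[85 + √(85² + 4·85·130·129)] = (1/2)[85 + √5709025] = 1237.1783

Kővári–Sós–Turán: let r_1, ..., r_85 be the row sums and z = Σ r_i the total number of 1s. Each pair of columns can share at most one row with both entries 1 (else a 2×2 all-ones block appears), so Σ_i C(r_i, 2) ≤ C(130, 2) = 8385. By convexity Σ_i C(r_i, 2) ≥ 85·C(z/85, 2) = z(z − 85)/(2·85), giving z² − 85z − 85·130·129 ≤ 0 and hence z ≤ (1/2)[85 + √(7225 + 4·1425450)] = (1/2)[85 + √5709025] ≈ (1/2)(85 + 2389.3566) = 1237.1783.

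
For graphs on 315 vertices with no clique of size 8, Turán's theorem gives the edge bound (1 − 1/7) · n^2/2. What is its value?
Turán density bound = (6/7) · 315^2/2 = 42525

Turán's theorem: ex(n, K_{r+1}) is achieved by the complete r-partite Turán graph T(n, r) with parts as balanced as possible, and is at most (1 − 1/r) · n^2/2. For r = 7, n = 315: the density bound is (6/7) · 99225/2 = 42525. Since 7 ∣ 315, the Turán graph T(315, 7) has parts of equal size 45, and its edge count e(T(315, 7)) = 42525 attains the density bound exactly.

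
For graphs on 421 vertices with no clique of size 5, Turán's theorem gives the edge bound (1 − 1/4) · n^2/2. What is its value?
Turán density bound = (3/4) · 421^2/2 = 531723/8 ≈ 66465.375

Turán's theorem: ex(n, K_{r+1}) is achieved by the complete r-partite Turán graph T(n, r) with parts as balanced as possible, and is at most (1 − 1/r) · n^2/2. For r = 4, n = 421: the density bound is (3/4) · 177241/2 = 531723/8 ≈ 66465.375. The integer-valued extremum is e(T(421, 4)) = 66465, which is strictly less than the density bound 531723/8 since 4 ∤ 421 (the parts of T(421, 4) cannot all be equal).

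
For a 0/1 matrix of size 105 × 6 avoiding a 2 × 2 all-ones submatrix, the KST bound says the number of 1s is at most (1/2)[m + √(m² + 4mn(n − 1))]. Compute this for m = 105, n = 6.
z(105, 6; 2, 2) ≤ (1/2)[105 + √(105² + 4·105·6·5)] = (1/2)[105 + √23625] = 129.3521

Kővári–Sós–Turán: let r_1, ..., r_105 be the row sums and z = Σ r_i the total number of 1s. Each pair of columns can share at most one row with both entries 1 (else a 2×2 all-ones block appears), so Σ_i C(r_i, 2) ≤ C(6, 2) = 15. By convexity Σ_i C(r_i, 2) ≥ 105·C(z/105, 2) = z(z − 105)/(2·105), giving z² − 105z − 105·6·5 ≤ 0 and hence z ≤ (1/2)[105 + √(11025 + 4·3150)] = (1/2)[105 + √23625] ≈ (1/2)(105 + 153.7043) = 129.3521.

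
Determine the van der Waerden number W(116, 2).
W(116, 2) = 116 + 1 = 117

A 2-term AP is any pair of integers, so a monochromatic 2-AP exists iff some colour is used at least twice. With 116 colours, the colouring i ↦ i on {1, ..., 116} uses each colour once, avoiding any monochromatic pair, so W(116, 2) > 116. For {1, ..., 117}, pigeonhole forces two integers of the same colour, which form a monochromatic 2-AP. Hence W(116, 2) = 117.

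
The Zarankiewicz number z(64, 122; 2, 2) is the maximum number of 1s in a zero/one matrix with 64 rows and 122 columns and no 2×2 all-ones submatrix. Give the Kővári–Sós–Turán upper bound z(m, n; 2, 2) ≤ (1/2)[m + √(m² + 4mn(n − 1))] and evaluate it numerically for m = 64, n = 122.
z(64, 122; 2, 2) ≤ (1/2)[64 + √(64² + 4·64·122·121)] = (1/2)[64 + √3783168] = 1004.5184

Kővári–Sós–Turán: let r_1, ..., r_64 be the row sums and z = Σ r_i the total number of 1s. Each pair of columns can share at most one row with both entries 1 (else a 2×2 all-ones block appears), so Σ_i C(r_i, 2) ≤ C(122, 2) = 7381. By convexity Σ_i C(r_i, 2) ≥ 64·C(z/64, 2) = z(z − 64)/(2·64), giving z² − 64z − 64·122·121 ≤ 0 and hence z ≤ (1/2)[64 + √(4096 + 4·944768)] = (1/2)[64 + √3783168] ≈ (1/2)(64 + 1945.0368) = 1004.5184.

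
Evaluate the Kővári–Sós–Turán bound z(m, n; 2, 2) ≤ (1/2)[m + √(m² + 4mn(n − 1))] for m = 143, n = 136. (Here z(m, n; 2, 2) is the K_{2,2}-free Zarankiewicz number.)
z(143, 136; 2, 2) ≤ (1/2)[143 + √(143² + 4·143·136·135)] = (1/2)[143 + √10522369] = 1693.4101

Kővári–Sós–Turán: let r_1, ..., r_143 be the row sums and z = Σ r_i the total number of 1s. Each pair of columns can share at most one row with both entries 1 (else a 2×2 all-ones block appears), so Σ_i C(r_i, 2) ≤ C(136, 2) = 9180. By convexity Σ_i C(r_i, 2) ≥ 143·C(z/143, 2) = z(z − 143)/(2·143), giving z² − 143z − 143·136·135 ≤ 0 and hence z ≤ (1/2)[143 + √(20449 + 4·2625480)] = (1/2)[143 + √10522369] ≈ (1/2)(143 + 3243.8201) = 1693.4101.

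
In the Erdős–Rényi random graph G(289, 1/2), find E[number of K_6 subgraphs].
E[# K_6] = C(289, 6) · (1/2)^C(6, 2) = 768013694448 / 2^15 = 48000855903/2048 ≈ 23437917.921387

For each 6-subset S of vertices (there are C(289, 6) = 768013694448 such S), let X_S = 1 if S induces a K_6 (all C(6, 2) = 15 edges present). Then P(X_S = 1) = (1/2)^15 = 1/32768. By linearity of expectation, E[# K_6] = C(289, 6) · (1/2)^15 = 768013694448 / 32768 = 48000855903/2048 ≈ 23437917.921387.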